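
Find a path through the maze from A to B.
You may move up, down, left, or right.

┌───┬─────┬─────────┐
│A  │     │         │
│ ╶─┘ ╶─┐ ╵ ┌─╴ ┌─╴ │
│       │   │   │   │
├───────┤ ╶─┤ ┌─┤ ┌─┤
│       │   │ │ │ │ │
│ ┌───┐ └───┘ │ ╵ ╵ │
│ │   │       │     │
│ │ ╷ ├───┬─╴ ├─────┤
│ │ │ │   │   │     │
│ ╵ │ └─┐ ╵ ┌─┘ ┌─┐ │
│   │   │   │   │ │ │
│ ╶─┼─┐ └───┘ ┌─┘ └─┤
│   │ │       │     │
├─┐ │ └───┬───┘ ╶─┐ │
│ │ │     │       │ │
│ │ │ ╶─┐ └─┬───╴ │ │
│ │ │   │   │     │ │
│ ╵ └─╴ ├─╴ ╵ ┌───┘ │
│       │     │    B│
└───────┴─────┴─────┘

Finding the shortest path through the maze:
Path length: 52 steps
Directions: down → right → right → up → right → right → down → right → up → right → right → down → left → down → down → left → left → left → up → left → left → left → down → down → down → down → right → down → down → down → right → right → up → left → up → right → right → down → right → down → right → up → right → right → up → left → up → right → right → down → down → down

Solution:

┌───┬─────┬─────────┐
│A  │↱ → ↓│↱ → ↓    │
│ ╶─┘ ╶─┐ ╵ ┌─╴ ┌─╴ │
│↳ → ↑  │↳ ↑│↓ ↲│   │
├───────┤ ╶─┤ ┌─┤ ┌─┤
│↓ ← ← ↰│   │↓│ │ │ │
│ ┌───┐ └───┘ │ ╵ ╵ │
│↓│   │↑ ← ← ↲│     │
│ │ ╷ ├───┬─╴ ├─────┤
│↓│ │ │   │   │     │
│ ╵ │ └─┐ ╵ ┌─┘ ┌─┐ │
│↓  │   │   │   │ │ │
│ ╶─┼─┐ └───┘ ┌─┘ └─┤
│↳ ↓│ │       │↱ → ↓│
├─┐ │ └───┬───┘ ╶─┐ │
│ │↓│↱ → ↓│    ↑ ↰│↓│
│ │ │ ╶─┐ └─┬───╴ │ │
│ │↓│↑ ↰│↳ ↓│↱ → ↑│↓│
│ ╵ └─╴ ├─╴ ╵ ┌───┘ │
│  ↳ → ↑│  ↳ ↑│    B│
└───────┴─────┴─────┘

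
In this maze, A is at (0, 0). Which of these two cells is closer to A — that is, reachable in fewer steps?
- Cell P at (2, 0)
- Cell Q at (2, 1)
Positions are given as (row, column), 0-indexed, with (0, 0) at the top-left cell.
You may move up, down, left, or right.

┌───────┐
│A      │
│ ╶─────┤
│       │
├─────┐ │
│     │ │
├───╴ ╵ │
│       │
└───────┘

Shortest path A → P at (2, 0): 10 steps
Shortest path A → Q at (2, 1): 9 steps

Q is closer (9 steps vs 10 steps).

Path to P:

┌───────┐
│A      │
│ ╶─────┤
│↳ → → ↓│
├─────┐ │
│P ← ↰│↓│
├───╴ ╵ │
│    ↑ ↲│
└───────┘

Path to Q:

┌───────┐
│A      │
│ ╶─────┤
│↳ → → ↓│
├─────┐ │
│  Q ↰│↓│
├───╴ ╵ │
│    ↑ ↲│
└───────┘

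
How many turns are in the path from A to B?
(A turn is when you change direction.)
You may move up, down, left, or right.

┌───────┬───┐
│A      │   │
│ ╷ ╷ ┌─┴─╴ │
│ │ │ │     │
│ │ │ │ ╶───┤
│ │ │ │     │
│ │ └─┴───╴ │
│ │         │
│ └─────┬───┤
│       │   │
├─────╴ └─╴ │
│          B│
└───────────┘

Directions: down, down, down, down, right, right, right, down, right, right
Number of turns: 3

Solution:

┌───────┬───┐
│A      │   │
│ ╷ ╷ ┌─┴─╴ │
│↓│ │ │     │
│ │ │ │ ╶───┤
│↓│ │ │     │
│ │ └─┴───╴ │
│↓│         │
│ └─────┬───┤
│↳ → → ↓│   │
├─────╴ └─╴ │
│      ↳ → B│
└───────────┘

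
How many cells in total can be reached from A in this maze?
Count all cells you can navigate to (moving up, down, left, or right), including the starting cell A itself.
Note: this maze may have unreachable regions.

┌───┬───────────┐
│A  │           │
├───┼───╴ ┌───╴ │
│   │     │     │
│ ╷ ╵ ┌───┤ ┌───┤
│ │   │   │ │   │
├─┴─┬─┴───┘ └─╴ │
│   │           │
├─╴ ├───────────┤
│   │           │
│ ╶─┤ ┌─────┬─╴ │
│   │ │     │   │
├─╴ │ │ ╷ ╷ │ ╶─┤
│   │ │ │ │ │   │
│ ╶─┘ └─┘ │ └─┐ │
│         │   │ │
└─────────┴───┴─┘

Using BFS/flood-fill to find all reachable cells from A:
Maze size: 8 × 8 = 64 total cells
62 cell(s) are walled off and cannot be reached from A.
Reachable cells: 2

Reachable region (· marks reachable cells):

┌───┬───────────┐
│A ·│           │
├───┼───╴ ┌───╴ │
│   │     │     │
│ ╷ ╵ ┌───┤ ┌───┤
│ │   │   │ │   │
├─┴─┬─┴───┘ └─╴ │
│   │           │
├─╴ ├───────────┤
│   │           │
│ ╶─┤ ┌─────┬─╴ │
│   │ │     │   │
├─╴ │ │ ╷ ╷ │ ╶─┤
│   │ │ │ │ │   │
│ ╶─┘ └─┘ │ └─┐ │
│         │   │ │
└─────────┴───┴─┘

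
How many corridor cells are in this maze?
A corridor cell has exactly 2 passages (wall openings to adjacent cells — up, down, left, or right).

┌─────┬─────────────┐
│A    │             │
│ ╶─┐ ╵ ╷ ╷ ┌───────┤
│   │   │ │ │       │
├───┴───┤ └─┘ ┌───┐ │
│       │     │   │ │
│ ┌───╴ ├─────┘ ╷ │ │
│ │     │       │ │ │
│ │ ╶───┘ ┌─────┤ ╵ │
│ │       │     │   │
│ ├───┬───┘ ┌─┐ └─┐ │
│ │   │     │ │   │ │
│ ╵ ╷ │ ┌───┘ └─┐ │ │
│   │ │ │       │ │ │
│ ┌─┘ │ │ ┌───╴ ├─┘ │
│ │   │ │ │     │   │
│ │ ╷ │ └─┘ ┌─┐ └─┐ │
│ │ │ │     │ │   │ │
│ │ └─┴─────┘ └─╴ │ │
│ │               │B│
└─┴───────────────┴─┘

Counting cells with exactly 2 passages:
Total corridor cells: 80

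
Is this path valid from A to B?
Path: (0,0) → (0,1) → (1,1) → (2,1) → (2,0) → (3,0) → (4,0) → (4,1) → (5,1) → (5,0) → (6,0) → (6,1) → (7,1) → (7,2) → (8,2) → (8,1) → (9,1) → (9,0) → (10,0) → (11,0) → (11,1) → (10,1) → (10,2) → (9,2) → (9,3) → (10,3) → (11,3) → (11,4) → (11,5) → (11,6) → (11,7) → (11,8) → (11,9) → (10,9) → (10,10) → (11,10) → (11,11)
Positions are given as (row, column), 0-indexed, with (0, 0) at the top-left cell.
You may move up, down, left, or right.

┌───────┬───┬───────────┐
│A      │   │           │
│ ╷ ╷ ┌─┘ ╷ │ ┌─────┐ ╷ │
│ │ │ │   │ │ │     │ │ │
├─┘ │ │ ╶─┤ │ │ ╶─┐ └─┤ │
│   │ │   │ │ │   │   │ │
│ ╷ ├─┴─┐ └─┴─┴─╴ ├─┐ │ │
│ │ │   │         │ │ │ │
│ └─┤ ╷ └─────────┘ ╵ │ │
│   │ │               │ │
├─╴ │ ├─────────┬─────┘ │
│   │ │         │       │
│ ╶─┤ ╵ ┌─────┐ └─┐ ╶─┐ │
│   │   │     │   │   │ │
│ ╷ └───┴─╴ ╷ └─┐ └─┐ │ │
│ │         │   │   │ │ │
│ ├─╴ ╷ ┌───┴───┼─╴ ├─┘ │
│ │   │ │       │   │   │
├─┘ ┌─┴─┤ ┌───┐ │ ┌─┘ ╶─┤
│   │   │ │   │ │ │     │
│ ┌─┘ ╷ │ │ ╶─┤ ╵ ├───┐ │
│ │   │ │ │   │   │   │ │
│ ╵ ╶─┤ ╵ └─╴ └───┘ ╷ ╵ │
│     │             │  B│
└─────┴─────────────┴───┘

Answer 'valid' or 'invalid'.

Checking path validity:
Result: All consecutive moves are passable.

valid

Correct solution:

┌───────┬───┬───────────┐
│A ↓    │   │           │
│ ╷ ╷ ┌─┘ ╷ │ ┌─────┐ ╷ │
│ │↓│ │   │ │ │     │ │ │
├─┘ │ │ ╶─┤ │ │ ╶─┐ └─┤ │
│↓ ↲│ │   │ │ │   │   │ │
│ ╷ ├─┴─┐ └─┴─┴─╴ ├─┐ │ │
│↓│ │   │         │ │ │ │
│ └─┤ ╷ └─────────┘ ╵ │ │
│↳ ↓│ │               │ │
├─╴ │ ├─────────┬─────┘ │
│↓ ↲│ │         │       │
│ ╶─┤ ╵ ┌─────┐ └─┐ ╶─┐ │
│↳ ↓│   │     │   │   │ │
│ ╷ └───┴─╴ ╷ └─┐ └─┐ │ │
│ │↳ ↓      │   │   │ │ │
│ ├─╴ ╷ ┌───┴───┼─╴ ├─┘ │
│ │↓ ↲│ │       │   │   │
├─┘ ┌─┴─┤ ┌───┐ │ ┌─┘ ╶─┤
│↓ ↲│↱ ↓│ │   │ │ │     │
│ ┌─┘ ╷ │ │ ╶─┤ ╵ ├───┐ │
│↓│↱ ↑│↓│ │   │   │↱ ↓│ │
│ ╵ ╶─┤ ╵ └─╴ └───┘ ╷ ╵ │
│↳ ↑  │↳ → → → → → ↑│↳ B│
└─────┴─────────────┴───┘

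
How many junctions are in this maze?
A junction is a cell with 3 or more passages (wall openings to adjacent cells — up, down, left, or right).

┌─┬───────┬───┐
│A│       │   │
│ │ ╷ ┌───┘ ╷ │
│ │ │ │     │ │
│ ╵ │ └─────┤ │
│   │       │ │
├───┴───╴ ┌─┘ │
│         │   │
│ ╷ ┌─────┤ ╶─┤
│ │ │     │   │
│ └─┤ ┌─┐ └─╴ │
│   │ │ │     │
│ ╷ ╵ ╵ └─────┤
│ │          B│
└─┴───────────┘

Checking each cell for number of passages:

Junctions found (3+ passages):
  (0, 2): 3 passages
  (2, 4): 3 passages
  (3, 1): 3 passages
  (5, 0): 3 passages
  (6, 2): 3 passages
  (6, 3): 3 passages
Total junctions: 6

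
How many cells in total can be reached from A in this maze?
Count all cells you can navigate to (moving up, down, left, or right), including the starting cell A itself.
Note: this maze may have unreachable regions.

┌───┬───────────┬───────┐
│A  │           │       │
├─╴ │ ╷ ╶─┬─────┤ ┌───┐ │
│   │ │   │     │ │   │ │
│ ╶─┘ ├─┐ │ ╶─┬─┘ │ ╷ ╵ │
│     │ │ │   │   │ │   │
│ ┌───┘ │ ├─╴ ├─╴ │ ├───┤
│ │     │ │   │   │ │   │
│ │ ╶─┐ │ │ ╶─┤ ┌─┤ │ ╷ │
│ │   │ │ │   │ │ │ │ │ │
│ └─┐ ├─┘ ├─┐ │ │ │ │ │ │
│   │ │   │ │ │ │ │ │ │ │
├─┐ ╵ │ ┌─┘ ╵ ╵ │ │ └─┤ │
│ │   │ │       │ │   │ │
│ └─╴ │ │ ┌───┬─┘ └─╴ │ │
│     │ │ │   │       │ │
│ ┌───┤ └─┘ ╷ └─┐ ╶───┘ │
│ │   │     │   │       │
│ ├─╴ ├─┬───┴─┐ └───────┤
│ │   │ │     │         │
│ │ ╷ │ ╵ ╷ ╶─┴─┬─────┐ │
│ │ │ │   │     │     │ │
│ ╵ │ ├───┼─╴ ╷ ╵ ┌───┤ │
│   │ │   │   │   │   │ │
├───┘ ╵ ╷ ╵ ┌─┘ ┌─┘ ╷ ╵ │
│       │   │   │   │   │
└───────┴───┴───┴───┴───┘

Using BFS/flood-fill to find all reachable cells from A:
Maze size: 13 × 12 = 156 total cells
57 cell(s) are walled off and cannot be reached from A.
Reachable cells: 99

Reachable region (· marks reachable cells):

┌───┬───────────┬───────┐
│A ·│· · · · · ·│       │
├─╴ │ ╷ ╶─┬─────┤ ┌───┐ │
│· ·│·│· ·│     │ │   │ │
│ ╶─┘ ├─┐ │ ╶─┬─┘ │ ╷ ╵ │
│· · ·│·│·│   │   │ │   │
│ ┌───┘ │ ├─╴ ├─╴ │ ├───┤
│·│· · ·│·│   │   │ │   │
│ │ ╶─┐ │ │ ╶─┤ ┌─┤ │ ╷ │
│·│· ·│·│·│   │ │ │ │ │ │
│ └─┐ ├─┘ ├─┐ │ │ │ │ │ │
│· ·│·│· ·│ │ │ │ │ │ │ │
├─┐ ╵ │ ┌─┘ ╵ ╵ │ │ └─┤ │
│·│· ·│·│       │ │   │ │
│ └─╴ │ │ ┌───┬─┘ └─╴ │ │
│· · ·│·│ │· ·│       │ │
│ ┌───┤ └─┘ ╷ └─┐ ╶───┘ │
│·│· ·│· · ·│· ·│       │
│ ├─╴ ├─┬───┴─┐ └───────┤
│·│· ·│·│· · ·│· · · · ·│
│ │ ╷ │ ╵ ╷ ╶─┴─┬─────┐ │
│·│·│·│· ·│· · ·│· · ·│·│
│ ╵ │ ├───┼─╴ ╷ ╵ ┌───┤ │
│· ·│·│· ·│· ·│· ·│· ·│·│
├───┘ ╵ ╷ ╵ ┌─┘ ┌─┘ ╷ ╵ │
│· · · ·│· ·│· ·│· ·│· ·│
└───────┴───┴───┴───┴───┘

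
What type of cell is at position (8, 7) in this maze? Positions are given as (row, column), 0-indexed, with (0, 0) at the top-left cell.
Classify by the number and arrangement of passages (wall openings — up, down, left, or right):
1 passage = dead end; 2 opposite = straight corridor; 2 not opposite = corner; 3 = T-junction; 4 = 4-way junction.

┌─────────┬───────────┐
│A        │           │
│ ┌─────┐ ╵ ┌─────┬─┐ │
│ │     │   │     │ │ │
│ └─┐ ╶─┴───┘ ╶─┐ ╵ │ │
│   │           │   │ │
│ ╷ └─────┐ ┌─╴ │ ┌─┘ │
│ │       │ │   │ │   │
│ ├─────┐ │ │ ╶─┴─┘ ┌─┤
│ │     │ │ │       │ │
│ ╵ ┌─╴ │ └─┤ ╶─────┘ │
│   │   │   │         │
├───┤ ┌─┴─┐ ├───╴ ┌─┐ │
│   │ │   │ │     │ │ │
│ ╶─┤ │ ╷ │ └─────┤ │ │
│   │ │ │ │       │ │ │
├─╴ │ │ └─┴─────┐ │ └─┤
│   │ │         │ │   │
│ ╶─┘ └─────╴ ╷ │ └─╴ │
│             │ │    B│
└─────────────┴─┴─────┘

Checking cell at (8, 7):
Number of passages: 2
Cell type: corner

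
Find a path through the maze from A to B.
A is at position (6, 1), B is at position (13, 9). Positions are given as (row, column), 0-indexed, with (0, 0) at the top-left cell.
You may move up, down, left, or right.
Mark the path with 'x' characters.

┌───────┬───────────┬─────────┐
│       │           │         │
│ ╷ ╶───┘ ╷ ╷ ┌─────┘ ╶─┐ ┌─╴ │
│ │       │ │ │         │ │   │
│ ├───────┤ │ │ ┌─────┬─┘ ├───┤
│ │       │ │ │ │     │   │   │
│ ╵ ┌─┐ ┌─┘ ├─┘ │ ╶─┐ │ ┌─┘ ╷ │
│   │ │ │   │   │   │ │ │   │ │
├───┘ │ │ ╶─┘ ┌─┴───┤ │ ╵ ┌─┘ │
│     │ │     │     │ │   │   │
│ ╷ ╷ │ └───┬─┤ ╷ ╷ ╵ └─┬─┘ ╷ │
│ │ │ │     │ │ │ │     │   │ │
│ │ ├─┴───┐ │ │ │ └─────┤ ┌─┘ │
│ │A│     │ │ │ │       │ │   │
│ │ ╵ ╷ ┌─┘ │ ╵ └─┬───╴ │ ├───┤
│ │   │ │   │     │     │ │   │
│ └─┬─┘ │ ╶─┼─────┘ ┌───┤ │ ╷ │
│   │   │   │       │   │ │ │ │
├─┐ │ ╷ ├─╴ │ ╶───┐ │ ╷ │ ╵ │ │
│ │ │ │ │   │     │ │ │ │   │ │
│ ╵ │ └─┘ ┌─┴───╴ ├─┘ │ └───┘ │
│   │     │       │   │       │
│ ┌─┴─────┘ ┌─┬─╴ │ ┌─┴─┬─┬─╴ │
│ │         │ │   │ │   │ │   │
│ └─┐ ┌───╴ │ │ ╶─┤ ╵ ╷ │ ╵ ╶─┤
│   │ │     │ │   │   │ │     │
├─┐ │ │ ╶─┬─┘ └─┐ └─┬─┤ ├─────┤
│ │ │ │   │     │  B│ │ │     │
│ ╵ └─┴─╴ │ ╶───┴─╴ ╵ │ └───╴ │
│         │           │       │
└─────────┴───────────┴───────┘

Finding the shortest path from (6, 1) to (13, 9):
Path length: 35 steps
Directions: up → up → left → down → down → down → down → right → down → down → left → down → down → right → down → down → right → right → right → up → left → up → right → right → up → up → right → right → right → down → left → down → right → down → right

Solution:

┌───────┬───────────┬─────────┐
│       │           │         │
│ ╷ ╶───┘ ╷ ╷ ┌─────┘ ╶─┐ ┌─╴ │
│ │       │ │ │         │ │   │
│ ├───────┤ │ │ ┌─────┬─┘ ├───┤
│ │       │ │ │ │     │   │   │
│ ╵ ┌─┐ ┌─┘ ├─┘ │ ╶─┐ │ ┌─┘ ╷ │
│   │ │ │   │   │   │ │ │   │ │
├───┘ │ │ ╶─┘ ┌─┴───┤ │ ╵ ┌─┘ │
│x x  │ │     │     │ │   │   │
│ ╷ ╷ │ └───┬─┤ ╷ ╷ ╵ └─┬─┘ ╷ │
│x│x│ │     │ │ │ │     │   │ │
│ │ ├─┴───┐ │ │ │ └─────┤ ┌─┘ │
│x│A│     │ │ │ │       │ │   │
│ │ ╵ ╷ ┌─┘ │ ╵ └─┬───╴ │ ├───┤
│x│   │ │   │     │     │ │   │
│ └─┬─┘ │ ╶─┼─────┘ ┌───┤ │ ╷ │
│x x│   │   │       │   │ │ │ │
├─┐ │ ╷ ├─╴ │ ╶───┐ │ ╷ │ ╵ │ │
│ │x│ │ │   │     │ │ │ │   │ │
│ ╵ │ └─┘ ┌─┴───╴ ├─┘ │ └───┘ │
│x x│     │x x x x│   │       │
│ ┌─┴─────┘ ┌─┬─╴ │ ┌─┴─┬─┬─╴ │
│x│        x│ │x x│ │   │ │   │
│ └─┐ ┌───╴ │ │ ╶─┤ ╵ ╷ │ ╵ ╶─┤
│x x│ │x x x│ │x x│   │ │     │
├─┐ │ │ ╶─┬─┘ └─┐ └─┬─┤ ├─────┤
│ │x│ │x x│     │x B│ │ │     │
│ ╵ └─┴─╴ │ ╶───┴─╴ ╵ │ └───╴ │
│  x x x x│           │       │
└─────────┴───────────┴───────┘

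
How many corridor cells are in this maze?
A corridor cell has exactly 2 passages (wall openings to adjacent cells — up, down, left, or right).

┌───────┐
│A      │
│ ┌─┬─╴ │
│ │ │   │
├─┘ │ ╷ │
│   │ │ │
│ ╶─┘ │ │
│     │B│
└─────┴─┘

Counting cells with exactly 2 passages:
Total corridor cells: 12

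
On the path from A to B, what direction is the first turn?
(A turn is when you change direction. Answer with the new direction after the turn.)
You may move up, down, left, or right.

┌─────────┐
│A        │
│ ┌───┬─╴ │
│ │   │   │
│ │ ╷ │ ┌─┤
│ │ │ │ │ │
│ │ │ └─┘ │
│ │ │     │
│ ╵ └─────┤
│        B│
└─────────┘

Directions: down, down, down, down, right, right, right, right
First turn direction: right

Solution:

┌─────────┐
│A        │
│ ┌───┬─╴ │
│↓│   │   │
│ │ ╷ │ ┌─┤
│↓│ │ │ │ │
│ │ │ └─┘ │
│↓│ │     │
│ ╵ └─────┤
│↳ → → → B│
└─────────┘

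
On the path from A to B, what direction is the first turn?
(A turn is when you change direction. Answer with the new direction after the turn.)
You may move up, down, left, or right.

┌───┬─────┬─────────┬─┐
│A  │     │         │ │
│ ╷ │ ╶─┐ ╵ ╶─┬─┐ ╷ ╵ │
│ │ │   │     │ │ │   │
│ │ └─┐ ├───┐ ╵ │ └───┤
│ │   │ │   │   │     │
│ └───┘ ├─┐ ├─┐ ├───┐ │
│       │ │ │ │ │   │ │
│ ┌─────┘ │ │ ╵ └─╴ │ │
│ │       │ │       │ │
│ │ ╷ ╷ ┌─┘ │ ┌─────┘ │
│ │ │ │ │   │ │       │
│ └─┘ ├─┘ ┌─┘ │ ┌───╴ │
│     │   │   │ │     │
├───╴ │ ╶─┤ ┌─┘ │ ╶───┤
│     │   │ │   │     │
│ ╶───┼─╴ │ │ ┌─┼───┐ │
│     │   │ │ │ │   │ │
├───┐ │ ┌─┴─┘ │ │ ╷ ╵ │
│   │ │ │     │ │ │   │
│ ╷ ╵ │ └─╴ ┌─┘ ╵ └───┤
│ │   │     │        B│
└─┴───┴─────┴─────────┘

Directions: down, down, down, right, right, right, up, up, left, up, right, right, down, right, up, right, right, right, down, down, right, right, down, down, down, down, left, left, down, right, right, down, down, left, up, left, down, down, right, right
First turn direction: right

Solution:

┌───┬─────┬─────────┬─┐
│A  │↱ → ↓│↱ → → ↓  │ │
│ ╷ │ ╶─┐ ╵ ╶─┬─┐ ╷ ╵ │
│↓│ │↑ ↰│↳ ↑  │ │↓│   │
│ │ └─┐ ├───┐ ╵ │ └───┤
│↓│   │↑│   │   │↳ → ↓│
│ └───┘ ├─┐ ├─┐ ├───┐ │
│↳ → → ↑│ │ │ │ │   │↓│
│ ┌─────┘ │ │ ╵ └─╴ │ │
│ │       │ │       │↓│
│ │ ╷ ╷ ┌─┘ │ ┌─────┘ │
│ │ │ │ │   │ │      ↓│
│ └─┘ ├─┘ ┌─┘ │ ┌───╴ │
│     │   │   │ │↓ ← ↲│
├───╴ │ ╶─┤ ┌─┘ │ ╶───┤
│     │   │ │   │↳ → ↓│
│ ╶───┼─╴ │ │ ┌─┼───┐ │
│     │   │ │ │ │↓ ↰│↓│
├───┐ │ ┌─┴─┘ │ │ ╷ ╵ │
│   │ │ │     │ │↓│↑ ↲│
│ ╷ ╵ │ └─╴ ┌─┘ ╵ └───┤
│ │   │     │    ↳ → B│
└─┴───┴─────┴─────────┘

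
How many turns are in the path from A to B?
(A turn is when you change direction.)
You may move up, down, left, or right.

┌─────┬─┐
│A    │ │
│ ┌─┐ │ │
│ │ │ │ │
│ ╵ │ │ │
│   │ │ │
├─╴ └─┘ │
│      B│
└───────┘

Directions: down, down, right, down, right, right
Number of turns: 3

Solution:

┌─────┬─┐
│A    │ │
│ ┌─┐ │ │
│↓│ │ │ │
│ ╵ │ │ │
│↳ ↓│ │ │
├─╴ └─┘ │
│  ↳ → B│
└───────┘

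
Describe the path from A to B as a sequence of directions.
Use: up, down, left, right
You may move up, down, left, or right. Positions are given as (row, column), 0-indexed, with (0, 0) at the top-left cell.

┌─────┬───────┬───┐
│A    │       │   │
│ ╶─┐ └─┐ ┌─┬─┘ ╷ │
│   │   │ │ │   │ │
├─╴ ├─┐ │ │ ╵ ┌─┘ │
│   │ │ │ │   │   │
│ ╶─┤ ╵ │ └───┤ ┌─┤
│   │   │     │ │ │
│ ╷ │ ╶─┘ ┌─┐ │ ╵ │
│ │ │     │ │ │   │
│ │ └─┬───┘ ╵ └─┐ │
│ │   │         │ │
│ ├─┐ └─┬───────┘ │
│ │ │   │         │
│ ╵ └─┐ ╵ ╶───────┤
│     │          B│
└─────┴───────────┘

Finding the path and converting it to directions:
Path through cells: (0,0) → (1,0) → (1,1) → (2,1) → (2,0) → (3,0) → (3,1) → (4,1) → (5,1) → (5,2) → (6,2) → (6,3) → (7,3) → (7,4) → (7,5) → (7,6) → (7,7) → (7,8)
Directions: down, right, down, left, down, right, down, down, right, down, right, down, right, right, right, right, right

Solution:

┌─────┬───────┬───┐
│A    │       │   │
│ ╶─┐ └─┐ ┌─┬─┘ ╷ │
│↳ ↓│   │ │ │   │ │
├─╴ ├─┐ │ │ ╵ ┌─┘ │
│↓ ↲│ │ │ │   │   │
│ ╶─┤ ╵ │ └───┤ ┌─┤
│↳ ↓│   │     │ │ │
│ ╷ │ ╶─┘ ┌─┐ │ ╵ │
│ │↓│     │ │ │   │
│ │ └─┬───┘ ╵ └─┐ │
│ │↳ ↓│         │ │
│ ├─┐ └─┬───────┘ │
│ │ │↳ ↓│         │
│ ╵ └─┐ ╵ ╶───────┤
│     │↳ → → → → B│
└─────┴───────────┘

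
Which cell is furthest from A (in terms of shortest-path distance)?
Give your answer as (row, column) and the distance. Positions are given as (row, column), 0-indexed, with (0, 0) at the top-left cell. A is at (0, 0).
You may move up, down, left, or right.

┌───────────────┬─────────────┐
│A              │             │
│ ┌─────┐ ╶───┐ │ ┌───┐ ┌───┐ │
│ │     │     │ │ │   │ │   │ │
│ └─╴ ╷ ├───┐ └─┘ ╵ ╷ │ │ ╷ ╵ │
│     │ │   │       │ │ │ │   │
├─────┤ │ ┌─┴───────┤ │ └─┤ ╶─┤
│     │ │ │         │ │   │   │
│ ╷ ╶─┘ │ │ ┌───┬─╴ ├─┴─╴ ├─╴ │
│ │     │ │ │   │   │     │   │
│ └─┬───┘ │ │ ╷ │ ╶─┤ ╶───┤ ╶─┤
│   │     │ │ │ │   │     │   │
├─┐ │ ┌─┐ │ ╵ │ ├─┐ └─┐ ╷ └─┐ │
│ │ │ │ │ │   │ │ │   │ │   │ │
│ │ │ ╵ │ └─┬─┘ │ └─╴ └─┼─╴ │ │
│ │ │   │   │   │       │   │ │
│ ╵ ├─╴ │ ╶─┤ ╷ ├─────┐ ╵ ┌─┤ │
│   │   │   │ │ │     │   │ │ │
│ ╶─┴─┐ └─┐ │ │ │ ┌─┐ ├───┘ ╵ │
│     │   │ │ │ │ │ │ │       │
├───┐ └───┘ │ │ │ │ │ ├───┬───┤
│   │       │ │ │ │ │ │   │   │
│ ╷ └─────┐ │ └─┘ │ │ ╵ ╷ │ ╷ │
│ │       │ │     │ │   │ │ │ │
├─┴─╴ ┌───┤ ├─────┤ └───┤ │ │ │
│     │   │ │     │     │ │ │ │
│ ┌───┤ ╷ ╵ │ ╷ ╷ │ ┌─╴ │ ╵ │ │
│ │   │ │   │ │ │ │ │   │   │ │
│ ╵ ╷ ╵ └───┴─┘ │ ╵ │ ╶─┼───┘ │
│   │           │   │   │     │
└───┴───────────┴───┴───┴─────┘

Computing BFS distances from A to all cells:
Furthest cell: (14, 12)
Distance: 86 steps

Path from A to the furthest cell:

┌───────────────┬─────────────┐
│A → → → ↓      │↱ → → ↓      │
│ ┌─────┐ ╶───┐ │ ┌───┐ ┌───┐ │
│ │     │↳ → ↓│ │↑│   │↓│   │ │
│ └─╴ ╷ ├───┐ └─┘ ╵ ╷ │ │ ╷ ╵ │
│     │ │   │↳ → ↑  │ │↓│ │   │
├─────┤ │ ┌─┴───────┤ │ └─┤ ╶─┤
│     │ │ │↓ ← ← ← ↰│ │↳ ↓│   │
│ ╷ ╶─┘ │ │ ┌───┬─╴ ├─┴─╴ ├─╴ │
│ │     │ │↓│↱ ↓│↱ ↑│↓ ← ↲│   │
│ └─┬───┘ │ │ ╷ │ ╶─┤ ╶───┤ ╶─┤
│   │     │↓│↑│↓│↑ ↰│↳ → ↓│   │
├─┐ │ ┌─┐ │ ╵ │ ├─┐ └─┐ ╷ └─┐ │
│ │ │ │ │ │↳ ↑│↓│ │↑ ↰│ │↳ ↓│ │
│ │ │ ╵ │ └─┬─┘ │ └─╴ └─┼─╴ │ │
│ │ │   │   │↓ ↲│    ↑ ↰│↓ ↲│ │
│ ╵ ├─╴ │ ╶─┤ ╷ ├─────┐ ╵ ┌─┤ │
│   │   │   │↓│ │↱ → ↓│↑ ↲│ │ │
│ ╶─┴─┐ └─┐ │ │ │ ┌─┐ ├───┘ ╵ │
│     │   │ │↓│ │↑│ │↓│       │
├───┐ └───┘ │ │ │ │ │ ├───┬───┤
│   │       │↓│ │↑│ │↓│↱ ↓│↱ ↓│
│ ╷ └─────┐ │ └─┘ │ │ ╵ ╷ │ ╷ │
│ │       │ │↳ → ↑│ │↳ ↑│↓│↑│↓│
├─┴─╴ ┌───┤ ├─────┤ └───┤ │ │ │
│     │   │ │     │     │↓│↑│↓│
│ ┌───┤ ╷ ╵ │ ╷ ╷ │ ┌─╴ │ ╵ │ │
│ │   │ │   │ │ │ │ │   │↳ ↑│↓│
│ ╵ ╷ ╵ └───┴─┘ │ ╵ │ ╶─┼───┘ │
│   │           │   │   │B ← ↲│
└───┴───────────┴───┴───┴─────┘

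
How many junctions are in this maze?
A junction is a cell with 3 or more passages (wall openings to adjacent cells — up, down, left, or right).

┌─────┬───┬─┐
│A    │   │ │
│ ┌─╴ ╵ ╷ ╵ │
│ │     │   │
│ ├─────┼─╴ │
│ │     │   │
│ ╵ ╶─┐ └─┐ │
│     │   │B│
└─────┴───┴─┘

Checking each cell for number of passages:

Junctions found (3+ passages):
  (1, 2): 3 passages
  (1, 5): 3 passages
  (2, 5): 3 passages
  (3, 1): 3 passages
Total junctions: 4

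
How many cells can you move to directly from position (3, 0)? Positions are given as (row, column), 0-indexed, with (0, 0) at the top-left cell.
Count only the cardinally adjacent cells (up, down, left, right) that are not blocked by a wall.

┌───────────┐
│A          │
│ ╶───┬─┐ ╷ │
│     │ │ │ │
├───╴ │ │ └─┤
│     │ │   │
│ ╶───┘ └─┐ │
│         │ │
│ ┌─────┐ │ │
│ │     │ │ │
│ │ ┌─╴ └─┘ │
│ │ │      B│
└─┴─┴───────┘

Checking passable neighbors of (3, 0):
Neighbors: (2, 0), (4, 0), (3, 1)
Count: 3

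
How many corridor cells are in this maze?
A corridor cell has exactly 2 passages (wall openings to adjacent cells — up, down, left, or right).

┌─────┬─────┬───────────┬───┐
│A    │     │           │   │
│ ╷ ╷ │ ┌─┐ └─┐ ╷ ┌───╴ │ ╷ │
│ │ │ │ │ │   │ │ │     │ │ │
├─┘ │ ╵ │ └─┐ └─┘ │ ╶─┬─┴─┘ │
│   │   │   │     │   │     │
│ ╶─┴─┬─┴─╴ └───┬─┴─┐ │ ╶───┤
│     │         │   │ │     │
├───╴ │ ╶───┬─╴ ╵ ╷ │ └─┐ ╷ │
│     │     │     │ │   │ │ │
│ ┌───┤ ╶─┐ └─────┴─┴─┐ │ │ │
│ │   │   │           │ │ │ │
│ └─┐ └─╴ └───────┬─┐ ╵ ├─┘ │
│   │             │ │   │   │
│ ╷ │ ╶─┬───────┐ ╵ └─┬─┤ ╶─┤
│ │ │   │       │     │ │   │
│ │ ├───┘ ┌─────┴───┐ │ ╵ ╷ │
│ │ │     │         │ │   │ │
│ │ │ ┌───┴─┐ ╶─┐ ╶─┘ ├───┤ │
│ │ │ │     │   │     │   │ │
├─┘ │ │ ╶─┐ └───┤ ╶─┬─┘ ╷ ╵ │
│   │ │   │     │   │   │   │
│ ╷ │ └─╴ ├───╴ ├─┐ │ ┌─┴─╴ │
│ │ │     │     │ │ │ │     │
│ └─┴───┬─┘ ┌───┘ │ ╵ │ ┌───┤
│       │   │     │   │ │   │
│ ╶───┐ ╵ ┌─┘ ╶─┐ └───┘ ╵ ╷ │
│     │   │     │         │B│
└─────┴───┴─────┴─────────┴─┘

Counting cells with exactly 2 passages:
Total corridor cells: 152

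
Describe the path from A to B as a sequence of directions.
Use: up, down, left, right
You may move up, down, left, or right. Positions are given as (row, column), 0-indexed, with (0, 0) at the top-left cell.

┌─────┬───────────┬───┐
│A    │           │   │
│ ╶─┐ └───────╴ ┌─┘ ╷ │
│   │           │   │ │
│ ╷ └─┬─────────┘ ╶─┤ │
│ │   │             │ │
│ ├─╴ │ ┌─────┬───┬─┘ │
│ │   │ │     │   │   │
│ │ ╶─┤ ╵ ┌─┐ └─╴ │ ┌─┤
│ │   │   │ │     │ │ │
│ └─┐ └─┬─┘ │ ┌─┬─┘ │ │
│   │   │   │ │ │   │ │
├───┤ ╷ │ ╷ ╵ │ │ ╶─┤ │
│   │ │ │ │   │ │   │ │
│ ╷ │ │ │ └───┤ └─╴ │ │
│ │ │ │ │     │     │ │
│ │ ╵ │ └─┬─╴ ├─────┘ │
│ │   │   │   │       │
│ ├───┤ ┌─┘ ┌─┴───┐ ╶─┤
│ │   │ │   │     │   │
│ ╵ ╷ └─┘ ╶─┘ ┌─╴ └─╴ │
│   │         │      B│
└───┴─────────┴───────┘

Finding the path and converting it to directions:
Path through cells: (0,0) → (1,0) → (1,1) → (2,1) → (2,2) → (3,2) → (3,1) → (4,1) → (4,2) → (5,2) → (6,2) → (7,2) → (8,2) → (8,1) → (7,1) → (6,1) → (6,0) → (7,0) → (8,0) → (9,0) → (10,0) → (10,1) → (9,1) → (9,2) → (10,2) → (10,3) → (10,4) → (10,5) → (10,6) → (9,6) → (9,7) → (9,8) → (10,8) → (10,9) → (10,10)
Directions: down, right, down, right, down, left, down, right, down, down, down, down, left, up, up, left, down, down, down, down, right, up, right, down, right, right, right, right, up, right, right, down, right, right

Solution:

┌─────┬───────────┬───┐
│A    │           │   │
│ ╶─┐ └───────╴ ┌─┘ ╷ │
│↳ ↓│           │   │ │
│ ╷ └─┬─────────┘ ╶─┤ │
│ │↳ ↓│             │ │
│ ├─╴ │ ┌─────┬───┬─┘ │
│ │↓ ↲│ │     │   │   │
│ │ ╶─┤ ╵ ┌─┐ └─╴ │ ┌─┤
│ │↳ ↓│   │ │     │ │ │
│ └─┐ └─┬─┘ │ ┌─┬─┘ │ │
│   │↓  │   │ │ │   │ │
├───┤ ╷ │ ╷ ╵ │ │ ╶─┤ │
│↓ ↰│↓│ │ │   │ │   │ │
│ ╷ │ │ │ └───┤ └─╴ │ │
│↓│↑│↓│ │     │     │ │
│ │ ╵ │ └─┬─╴ ├─────┘ │
│↓│↑ ↲│   │   │       │
│ ├───┤ ┌─┘ ┌─┴───┐ ╶─┤
│↓│↱ ↓│ │   │↱ → ↓│   │
│ ╵ ╷ └─┘ ╶─┘ ┌─╴ └─╴ │
│↳ ↑│↳ → → → ↑│  ↳ → B│
└───┴─────────┴───────┘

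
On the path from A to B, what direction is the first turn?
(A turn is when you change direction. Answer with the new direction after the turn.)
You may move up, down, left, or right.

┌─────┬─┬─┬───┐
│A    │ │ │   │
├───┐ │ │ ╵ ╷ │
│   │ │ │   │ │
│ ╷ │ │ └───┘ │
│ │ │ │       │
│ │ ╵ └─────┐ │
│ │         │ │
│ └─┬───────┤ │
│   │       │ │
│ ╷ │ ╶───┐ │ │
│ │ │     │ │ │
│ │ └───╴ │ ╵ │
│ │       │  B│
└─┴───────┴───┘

Directions: right, right, down, down, down, left, up, up, left, down, down, down, right, down, down, right, right, right, up, left, left, up, right, right, right, down, down, right
First turn direction: down

Solution:

┌─────┬─┬─┬───┐
│A → ↓│ │ │   │
├───┐ │ │ ╵ ╷ │
│↓ ↰│↓│ │   │ │
│ ╷ │ │ └───┘ │
│↓│↑│↓│       │
│ │ ╵ └─────┐ │
│↓│↑ ↲      │ │
│ └─┬───────┤ │
│↳ ↓│↱ → → ↓│ │
│ ╷ │ ╶───┐ │ │
│ │↓│↑ ← ↰│↓│ │
│ │ └───╴ │ ╵ │
│ │↳ → → ↑│↳ B│
└─┴───────┴───┘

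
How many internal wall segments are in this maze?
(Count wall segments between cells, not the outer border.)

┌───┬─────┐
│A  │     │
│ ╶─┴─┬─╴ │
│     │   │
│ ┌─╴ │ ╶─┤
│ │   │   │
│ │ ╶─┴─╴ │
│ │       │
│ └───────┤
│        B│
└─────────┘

Counting internal wall segments:
Total internal walls: 16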